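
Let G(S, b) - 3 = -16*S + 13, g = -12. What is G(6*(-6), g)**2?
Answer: 350464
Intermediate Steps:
G(S, b) = 16 - 16*S (G(S, b) = 3 + (-16*S + 13) = 3 + (13 - 16*S) = 16 - 16*S)
G(6*(-6), g)**2 = (16 - 96*(-6))**2 = (16 - 16*(-36))**2 = (16 + 576)**2 = 592**2 = 350464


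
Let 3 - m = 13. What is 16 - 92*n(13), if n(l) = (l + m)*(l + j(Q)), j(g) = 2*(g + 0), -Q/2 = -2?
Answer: -5780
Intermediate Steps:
m = -10 (m = 3 - 1*13 = 3 - 13 = -10)
Q = 4 (Q = -2*(-2) = 4)
j(g) = 2*g
n(l) = (-10 + l)*(8 + l) (n(l) = (l - 10)*(l + 2*4) = (-10 + l)*(l + 8) = (-10 + l)*(8 + l))
16 - 92*n(13) = 16 - 92*(-80 + 13² - 2*13) = 16 - 92*(-80 + 169 - 26) = 16 - 92*63 = 16 - 5796 = -5780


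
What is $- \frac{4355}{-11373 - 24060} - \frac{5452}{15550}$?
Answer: $- \frac{62730233}{275491575} \approx -0.2277$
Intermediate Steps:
$- \frac{4355}{-11373 - 24060} - \frac{5452}{15550} = - \frac{4355}{-11373 - 24060} - \frac{2726}{7775} = - \frac{4355}{-35433} - \frac{2726}{7775} = \left(-4355\right) \left(- \frac{1}{35433}\right) - \frac{2726}{7775} = \frac{4355}{35433} - \frac{2726}{7775} = - \frac{62730233}{275491575}$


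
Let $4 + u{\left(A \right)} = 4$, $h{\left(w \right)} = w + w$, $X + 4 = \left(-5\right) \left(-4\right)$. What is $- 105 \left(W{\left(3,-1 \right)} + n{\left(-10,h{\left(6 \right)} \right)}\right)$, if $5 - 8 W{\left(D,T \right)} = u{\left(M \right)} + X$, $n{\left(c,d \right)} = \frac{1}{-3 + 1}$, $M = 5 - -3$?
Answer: $\frac{1575}{8} \approx 196.88$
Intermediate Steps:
$X = 16$ ($X = -4 - -20 = -4 + 20 = 16$)
$h{\left(w \right)} = 2 w$
$M = 8$ ($M = 5 + 3 = 8$)
$u{\left(A \right)} = 0$ ($u{\left(A \right)} = -4 + 4 = 0$)
$n{\left(c,d \right)} = - \frac{1}{2}$ ($n{\left(c,d \right)} = \frac{1}{-2} = - \frac{1}{2}$)
$W{\left(D,T \right)} = - \frac{11}{8}$ ($W{\left(D,T \right)} = \frac{5}{8} - \frac{0 + 16}{8} = \frac{5}{8} - 2 = - \frac{11}{8}$)
$- 105 \left(W{\left(3,-1 \right)} + n{\left(-10,h{\left(6 \right)} \right)}\right) = - 105 \left(- \frac{11}{8} - \frac{1}{2}\right) = \left(-105\right) \left(- \frac{15}{8}\right) = \frac{1575}{8}$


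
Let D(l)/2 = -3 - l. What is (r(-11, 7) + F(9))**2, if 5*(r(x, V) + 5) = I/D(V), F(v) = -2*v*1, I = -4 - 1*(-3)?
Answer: 5285401/10000 ≈ 528.54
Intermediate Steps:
D(l) = -6 - 2*l (D(l) = 2*(-3 - l) = -6 - 2*l)
I = -1 (I = -4 + 3 = -1)
F(v) = -2*v
r(x, V) = -5 - 1/(5*(-6 - 2*V)) (r(x, V) = -5 + (-1/(-6 - 2*V))/5 = -5 - 1/(5*(-6 - 2*V)))
(r(-11, 7) + F(9))**2 = ((-149 - 50*7)/(10*(3 + 7)) - 2*9)**2 = ((1/10)*(-149 - 350)/10 - 18)**2 = ((1/10)*(1/10)*(-499) - 18)**2 = (-499/100 - 18)**2 = (-2299/100)**2 = 5285401/10000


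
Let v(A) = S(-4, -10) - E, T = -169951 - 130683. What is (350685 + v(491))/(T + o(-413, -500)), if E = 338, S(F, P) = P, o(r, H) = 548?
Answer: -350337/300086 ≈ -1.1675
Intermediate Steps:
T = -300634
v(A) = -348 (v(A) = -10 - 1*338 = -10 - 338 = -348)
(350685 + v(491))/(T + o(-413, -500)) = (350685 - 348)/(-300634 + 548) = 350337/(-300086) = 350337*(-1/300086) = -350337/300086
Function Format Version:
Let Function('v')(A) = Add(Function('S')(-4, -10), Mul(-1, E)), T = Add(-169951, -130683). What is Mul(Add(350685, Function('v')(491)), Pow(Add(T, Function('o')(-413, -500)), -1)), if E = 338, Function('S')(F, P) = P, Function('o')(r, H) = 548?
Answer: Rational(-350337, 300086) ≈ -1.1675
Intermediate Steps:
T = -300634
Function('v')(A) = -348 (Function('v')(A) = Add(-10, Mul(-1, 338)) = Add(-10, -338) = -348)
Mul(Add(350685, Function('v')(491)), Pow(Add(T, Function('o')(-413, -500)), -1)) = Mul(Add(350685, -348), Pow(Add(-300634, 548), -1)) = Mul(350337, Pow(-300086, -1)) = Mul(350337, Rational(-1, 300086)) = Rational(-350337, 300086)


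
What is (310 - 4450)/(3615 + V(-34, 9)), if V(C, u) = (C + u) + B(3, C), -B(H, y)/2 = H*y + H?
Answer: -1035/947 ≈ -1.0929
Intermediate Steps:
B(H, y) = -2*H - 2*H*y (B(H, y) = -2*(H*y + H) = -2*(H + H*y) = -2*H - 2*H*y)
V(C, u) = -6 + u - 5*C (V(C, u) = (C + u) - 2*3*(1 + C) = (C + u) + (-6 - 6*C) = -6 + u - 5*C)
(310 - 4450)/(3615 + V(-34, 9)) = (310 - 4450)/(3615 + (-6 + 9 - 5*(-34))) = -4140/(3615 + (-6 + 9 + 170)) = -4140/(3615 + 173) = -4140/3788 = -4140*1/3788 = -1035/947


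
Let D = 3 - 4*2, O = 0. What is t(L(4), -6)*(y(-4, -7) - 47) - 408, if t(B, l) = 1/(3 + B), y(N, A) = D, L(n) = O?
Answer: -1276/3 ≈ -425.33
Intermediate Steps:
L(n) = 0
D = -5 (D = 3 - 8 = -5)
y(N, A) = -5
t(L(4), -6)*(y(-4, -7) - 47) - 408 = (-5 - 47)/(3 + 0) - 408 = -52/3 - 408 = -1276/3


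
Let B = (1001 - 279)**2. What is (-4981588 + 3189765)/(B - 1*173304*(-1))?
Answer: -1791823/694588 ≈ -2.5797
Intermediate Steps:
B = 521284 (B = 722**2 = 521284)
(-4981588 + 3189765)/(B - 1*173304*(-1)) = (-4981588 + 3189765)/(521284 - 1*173304*(-1)) = -1791823/(521284 - 173304*(-1)) = -1791823/(521284 + 173304) = -1791823/694588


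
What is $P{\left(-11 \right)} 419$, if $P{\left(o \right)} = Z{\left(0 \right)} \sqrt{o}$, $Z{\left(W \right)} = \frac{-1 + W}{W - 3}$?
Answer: $\frac{419 i \sqrt{11}}{3} \approx 463.22 i$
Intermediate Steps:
$Z{\left(W \right)} = \frac{-1 + W}{-3 + W}$
$P{\left(o \right)} = \frac{\sqrt{o}}{3}$ ($P{\left(o \right)} = \frac{-1 + 0}{-3 + 0} \sqrt{o} = \frac{1}{-3} \left(-1\right) \sqrt{o} = \left(- \frac{1}{3}\right) \left(-1\right) \sqrt{o} = \frac{\sqrt{o}}{3}$)
$P{\left(-11 \right)} 419 = \frac{\sqrt{-11}}{3} \cdot 419 = \frac{i \sqrt{11}}{3} \cdot 419 = \frac{419 i \sqrt{11}}{3}$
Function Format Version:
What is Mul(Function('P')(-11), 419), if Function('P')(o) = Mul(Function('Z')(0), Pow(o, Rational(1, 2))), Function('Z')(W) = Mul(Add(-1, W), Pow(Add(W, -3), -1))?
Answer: Mul(Rational(419, 3), I, Pow(11, Rational(1, 2))) ≈ Mul(463.22, I)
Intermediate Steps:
Function('Z')(W) = Mul(Pow(Add(-3, W), -1), Add(-1, W)) (Function('Z')(W) = Mul(Add(-1, W), Pow(Add(-3, W), -1)) = Mul(Pow(Add(-3, W), -1), Add(-1, W)))
Function('P')(o) = Mul(Rational(1, 3), Pow(o, Rational(1, 2))) (Function('P')(o) = Mul(Mul(Pow(Add(-3, 0), -1), Add(-1, 0)), Pow(o, Rational(1, 2))) = Mul(Mul(Pow(-3, -1), -1), Pow(o, Rational(1, 2))) = Mul(Mul(Rational(-1, 3), -1), Pow(o, Rational(1, 2))) = Mul(Rational(1, 3), Pow(o, Rational(1, 2))))
Mul(Function('P')(-11), 419) = Mul(Mul(Rational(1, 3), Pow(-11, Rational(1, 2))), 419) = Mul(Mul(Rational(1, 3), Mul(I, Pow(11, Rational(1, 2)))), 419) = Mul(Mul(Rational(1, 3), I, Pow(11, Rational(1, 2))), 419) = Mul(Rational(419, 3), I, Pow(11, Rational(1, 2)))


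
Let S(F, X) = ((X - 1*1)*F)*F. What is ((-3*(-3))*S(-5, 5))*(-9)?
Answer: -8100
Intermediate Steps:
S(F, X) = F**2*(-1 + X) (S(F, X) = ((X - 1)*F)*F = ((-1 + X)*F)*F = (F*(-1 + X))*F = F**2*(-1 + X))
((-3*(-3))*S(-5, 5))*(-9) = ((-3*(-3))*((-5)**2*(-1 + 5)))*(-9) = (9*(25*4))*(-9) = (9*100)*(-9) = 900*(-9) = -8100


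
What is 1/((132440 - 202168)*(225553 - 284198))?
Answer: 1/4089198560 ≈ 2.4455e-10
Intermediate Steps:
1/((132440 - 202168)*(225553 - 284198)) = 1/(-69728*(-58645)) = 1/4089198560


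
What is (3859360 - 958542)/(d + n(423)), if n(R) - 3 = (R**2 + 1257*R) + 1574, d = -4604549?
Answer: -1450409/1946166 ≈ -0.74527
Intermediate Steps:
n(R) = 1577 + R**2 + 1257*R (n(R) = 3 + ((R**2 + 1257*R) + 1574) = 3 + (1574 + R**2 + 1257*R) = 1577 + R**2 + 1257*R)
(3859360 - 958542)/(d + n(423)) = (3859360 - 958542)/(-4604549 + (1577 + 423**2 + 1257*423)) = 2900818/(-4604549 + (1577 + 178929 + 531711)) = 2900818/(-4604549 + 712217) = 2900818/(-3892332) = 2900818*(-1/3892332) = -1450409/1946166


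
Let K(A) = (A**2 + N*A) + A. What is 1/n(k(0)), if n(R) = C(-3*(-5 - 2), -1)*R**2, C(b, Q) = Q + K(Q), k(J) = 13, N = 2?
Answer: -1/507 ≈ -0.0019724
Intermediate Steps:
K(A) = A**2 + 3*A (K(A) = (A**2 + 2*A) + A = A**2 + 3*A)
C(b, Q) = Q + Q*(3 + Q)
n(R) = -3*R**2 (n(R) = (-(4 - 1))*R**2 = (-1*3)*R**2 = -3*R**2)
1/n(k(0)) = 1/(-3*13**2) = 1/(-3*169) = 1/(-507) = -1/507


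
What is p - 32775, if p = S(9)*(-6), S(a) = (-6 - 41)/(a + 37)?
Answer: -753684/23 ≈ -32769.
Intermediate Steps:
S(a) = -47/(37 + a)
p = 141/23 (p = -47/(37 + 9)*(-6) = -47/46*(-6) = 141/23 ≈ 6.1304)
p - 32775 = 141/23 - 32775 = -753684/23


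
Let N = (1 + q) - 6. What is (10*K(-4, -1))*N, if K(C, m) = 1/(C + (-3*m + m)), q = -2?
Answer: 35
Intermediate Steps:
N = -7 (N = (1 - 2) - 6 = -1 - 6 = -7)
K(C, m) = 1/(C - 2*m)
(10*K(-4, -1))*N = (10/(-4 - 2*(-1)))*(-7) = (10/(-4 + 2))*(-7) = (10/(-2))*(-7) = (10*(-½))*(-7) = -5*(-7) = 35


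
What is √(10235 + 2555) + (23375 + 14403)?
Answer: 37778 + √12790 ≈ 37891.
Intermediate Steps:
√(10235 + 2555) + (23375 + 14403) = √12790 + 37778 = 37778 + √12790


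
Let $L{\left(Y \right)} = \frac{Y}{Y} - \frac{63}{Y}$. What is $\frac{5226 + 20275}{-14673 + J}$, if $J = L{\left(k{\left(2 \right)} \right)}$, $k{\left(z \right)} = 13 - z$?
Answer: $- \frac{40073}{23065} \approx -1.7374$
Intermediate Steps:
$L{\left(Y \right)} = 1 - \frac{63}{Y}$
$J = - \frac{52}{11}$ ($J = \frac{-63 + \left(13 - 2\right)}{13 - 2} = \frac{-63 + 11}{11} = \frac{1}{11} \left(-52\right) = - \frac{52}{11} \approx -4.7273$)
$\frac{5226 + 20275}{-14673 + J} = \frac{5226 + 20275}{-14673 - \frac{52}{11}} = \frac{25501}{- \frac{161455}{11}} = 25501 \left(- \frac{11}{161455}\right) = - \frac{40073}{23065}$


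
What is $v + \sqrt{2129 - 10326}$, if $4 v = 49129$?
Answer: $\frac{49129}{4} + i \sqrt{8197} \approx 12282.0 + 90.537 i$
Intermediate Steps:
$v = \frac{49129}{4}$ ($v = \frac{1}{4} \cdot 49129 = \frac{49129}{4} \approx 12282.0$)
$v + \sqrt{2129 - 10326} = \frac{49129}{4} + \sqrt{2129 - 10326} = \frac{49129}{4} + \sqrt{-8197} = \frac{49129}{4} + i \sqrt{8197}$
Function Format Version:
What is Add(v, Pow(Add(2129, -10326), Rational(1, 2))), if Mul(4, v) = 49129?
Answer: Add(Rational(49129, 4), Mul(I, Pow(8197, Rational(1, 2)))) ≈ Add(12282., Mul(90.537, I))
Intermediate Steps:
v = Rational(49129, 4) (v = Mul(Rational(1, 4), 49129) = Rational(49129, 4) ≈ 12282.)
Add(v, Pow(Add(2129, -10326), Rational(1, 2))) = Add(Rational(49129, 4), Pow(Add(2129, -10326), Rational(1, 2))) = Add(Rational(49129, 4), Pow(-8197, Rational(1, 2))) = Add(Rational(49129, 4), Mul(I, Pow(8197, Rational(1, 2))))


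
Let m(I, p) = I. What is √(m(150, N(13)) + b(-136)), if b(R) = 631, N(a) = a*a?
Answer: √781 ≈ 27.946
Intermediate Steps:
N(a) = a²
√(m(150, N(13)) + b(-136)) = √(150 + 631) = √781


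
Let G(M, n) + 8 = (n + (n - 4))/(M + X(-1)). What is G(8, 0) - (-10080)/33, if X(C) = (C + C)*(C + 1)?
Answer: 6533/22 ≈ 296.95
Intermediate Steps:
X(C) = 2*C*(1 + C) (X(C) = (2*C)*(1 + C) = 2*C*(1 + C))
G(M, n) = -8 + (-4 + 2*n)/M (G(M, n) = -8 + (n + (n - 4))/(M + 2*(-1)*(1 - 1)) = -8 + (n + (-4 + n))/(M + 2*(-1)*0) = -8 + (-4 + 2*n)/(M + 0) = -8 + (-4 + 2*n)/M)
G(8, 0) - (-10080)/33 = 2*(-2 + 0 - 4*8)/8 - (-10080)/33 = 2*(⅛)*(-2 + 0 - 32) - (-10080)/33 = 2*(⅛)*(-34) - 144*(-70/33) = -17/2 + 3360/11 = 6533/22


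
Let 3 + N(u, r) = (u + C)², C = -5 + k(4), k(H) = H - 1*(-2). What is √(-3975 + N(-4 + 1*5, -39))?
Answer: I*√3974 ≈ 63.04*I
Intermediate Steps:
k(H) = 2 + H (k(H) = H + 2 = 2 + H)
C = 1 (C = -5 + (2 + 4) = -5 + 6 = 1)
N(u, r) = -3 + (1 + u)² (N(u, r) = -3 + (u + 1)² = -3 + (1 + u)²)
√(-3975 + N(-4 + 1*5, -39)) = √(-3975 + (-3 + (1 + (-4 + 1*5))²)) = √(-3975 + (-3 + (1 + (-4 + 5))²)) = √(-3975 + (-3 + (1 + 1)²)) = √(-3975 + (-3 + 2²)) = √(-3975 + (-3 + 4)) = √(-3975 + 1) = √(-3974) = I*√3974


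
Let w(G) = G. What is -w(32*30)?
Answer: -960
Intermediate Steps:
-w(32*30) = -32*30 = -1*960 = -960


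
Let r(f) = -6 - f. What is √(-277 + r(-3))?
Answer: 2*I*√70 ≈ 16.733*I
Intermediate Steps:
√(-277 + r(-3)) = √(-277 + (-6 - 1*(-3))) = √(-277 + (-6 + 3)) = √(-277 - 3) = √(-280) = 2*I*√70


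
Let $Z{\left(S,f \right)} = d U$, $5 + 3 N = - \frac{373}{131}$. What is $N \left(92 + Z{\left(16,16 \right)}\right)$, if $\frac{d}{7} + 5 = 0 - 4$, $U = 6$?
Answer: $\frac{294008}{393} \approx 748.11$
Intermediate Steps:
$N = - \frac{1028}{393}$ ($N = - \frac{5}{3} + \frac{\left(-373\right) \frac{1}{131}}{3} = - \frac{5}{3} + \frac{1}{3} \left(- \frac{373}{131}\right) = - \frac{5}{3} - \frac{373}{393} = - \frac{1028}{393} \approx -2.6158$)
$d = -63$ ($d = -35 + 7 \left(0 - 4\right) = -35 + 7 \left(-4\right) = -35 - 28 = -63$)
$Z{\left(S,f \right)} = -378$ ($Z{\left(S,f \right)} = \left(-63\right) 6 = -378$)
$N \left(92 + Z{\left(16,16 \right)}\right) = - \frac{1028 \left(92 - 378\right)}{393} = \left(- \frac{1028}{393}\right) \left(-286\right) = \frac{294008}{393}$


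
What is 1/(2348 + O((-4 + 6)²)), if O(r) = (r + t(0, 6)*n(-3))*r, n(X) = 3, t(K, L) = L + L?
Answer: 1/2508 ≈ 0.00039872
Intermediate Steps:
t(K, L) = 2*L
O(r) = r*(36 + r) (O(r) = (r + (2*6)*3)*r = (r + 12*3)*r = (r + 36)*r = (36 + r)*r = r*(36 + r))
1/(2348 + O((-4 + 6)²)) = 1/(2348 + (-4 + 6)²*(36 + (-4 + 6)²)) = 1/(2348 + 2²*(36 + 2²)) = 1/(2348 + 4*(36 + 4)) = 1/(2348 + 4*40) = 1/(2348 + 160) = 1/2508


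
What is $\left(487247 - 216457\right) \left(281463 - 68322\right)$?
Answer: $57716451390$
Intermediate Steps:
$\left(487247 - 216457\right) \left(281463 - 68322\right) = 270790 \cdot 213141 = 57716451390$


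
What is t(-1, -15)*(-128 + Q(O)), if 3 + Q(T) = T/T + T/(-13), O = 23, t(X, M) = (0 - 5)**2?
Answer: -42825/13 ≈ -3294.2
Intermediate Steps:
t(X, M) = 25 (t(X, M) = (-5)**2 = 25)
Q(T) = -2 - T/13 (Q(T) = -3 + (T/T + T/(-13)) = -3 + (1 + T*(-1/13)) = -3 + (1 - T/13) = -2 - T/13)
t(-1, -15)*(-128 + Q(O)) = 25*(-128 + (-2 - 1/13*23)) = 25*(-128 + (-2 - 23/13)) = 25*(-128 - 49/13) = 25*(-1713/13) = -42825/13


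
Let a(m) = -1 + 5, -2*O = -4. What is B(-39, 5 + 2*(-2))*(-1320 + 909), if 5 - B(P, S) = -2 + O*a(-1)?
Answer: 411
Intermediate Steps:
O = 2 (O = -1/2*(-4) = 2)
a(m) = 4
B(P, S) = -1 (B(P, S) = 5 - (-2 + 2*4) = 5 - (-2 + 8) = 5 - 1*6 = 5 - 6 = -1)
B(-39, 5 + 2*(-2))*(-1320 + 909) = -(-1320 + 909) = -1*(-411) = 411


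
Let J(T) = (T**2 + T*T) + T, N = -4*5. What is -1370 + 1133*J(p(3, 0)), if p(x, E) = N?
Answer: 882370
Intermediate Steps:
N = -20
p(x, E) = -20
J(T) = T + 2*T**2 (J(T) = (T**2 + T**2) + T = 2*T**2 + T = T + 2*T**2)
-1370 + 1133*J(p(3, 0)) = -1370 + 1133*(-20*(1 + 2*(-20))) = -1370 + 1133*(-20*(1 - 40)) = -1370 + 1133*(-20*(-39)) = -1370 + 1133*780 = -1370 + 883740 = 882370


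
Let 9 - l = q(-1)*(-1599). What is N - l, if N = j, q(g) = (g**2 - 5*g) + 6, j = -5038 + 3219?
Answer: -21016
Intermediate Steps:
j = -1819
q(g) = 6 + g**2 - 5*g
l = 19197 (l = 9 - (6 + (-1)**2 - 5*(-1))*(-1599) = 9 - (6 + 1 + 5)*(-1599) = 9 - 12*(-1599) = 9 - 1*(-19188) = 9 + 19188 = 19197)
N = -1819
N - l = -1819 - 1*19197 = -1819 - 19197 = -21016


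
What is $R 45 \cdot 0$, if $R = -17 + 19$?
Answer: $0$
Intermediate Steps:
$R = 2$
$R 45 \cdot 0 = 2 \cdot 45 \cdot 0 = 90 \cdot 0 = 0$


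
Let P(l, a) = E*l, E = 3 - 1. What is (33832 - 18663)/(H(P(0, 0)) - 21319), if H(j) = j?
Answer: -15169/21319 ≈ -0.71152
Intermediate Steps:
E = 2
P(l, a) = 2*l
(33832 - 18663)/(H(P(0, 0)) - 21319) = (33832 - 18663)/(2*0 - 21319) = 15169/(0 - 21319) = 15169/(-21319) = 15169*(-1/21319) = -15169/21319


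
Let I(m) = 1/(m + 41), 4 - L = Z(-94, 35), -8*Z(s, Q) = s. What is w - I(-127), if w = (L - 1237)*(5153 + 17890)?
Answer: -4933437169/172 ≈ -2.8683e+7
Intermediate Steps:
Z(s, Q) = -s/8
L = -31/4 (L = 4 - (-1)*(-94)/8 = 4 - 1*47/4 = 4 - 47/4 = -31/4 ≈ -7.7500)
I(m) = 1/(41 + m)
w = -114731097/4 (w = (-31/4 - 1237)*(5153 + 17890) = -4979/4*23043 = -114731097/4 ≈ -2.8683e+7)
w - I(-127) = -114731097/4 - 1/(41 - 127) = -114731097/4 - 1/(-86) = -114731097/4 - 1*(-1/86) = -114731097/4 + 1/86 = -4933437169/172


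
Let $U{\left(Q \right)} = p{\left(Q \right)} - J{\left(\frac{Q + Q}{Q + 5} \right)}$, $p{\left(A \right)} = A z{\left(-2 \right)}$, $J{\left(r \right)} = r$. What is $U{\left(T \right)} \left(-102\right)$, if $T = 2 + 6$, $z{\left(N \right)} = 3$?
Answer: $- \frac{30192}{13} \approx -2322.5$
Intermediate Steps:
$p{\left(A \right)} = 3 A$ ($p{\left(A \right)} = A 3 = 3 A$)
$T = 8$
$U{\left(Q \right)} = 3 Q - \frac{2 Q}{5 + Q}$ ($U{\left(Q \right)} = 3 Q - \frac{Q + Q}{Q + 5} = 3 Q - \frac{2 Q}{5 + Q}$)
$U{\left(T \right)} \left(-102\right) = \frac{8 \left(13 + 3 \cdot 8\right)}{5 + 8} \left(-102\right) = \frac{8 \left(13 + 24\right)}{13} \left(-102\right) = 8 \cdot \frac{1}{13} \cdot 37 \left(-102\right) = \frac{296}{13} \left(-102\right) = - \frac{30192}{13}$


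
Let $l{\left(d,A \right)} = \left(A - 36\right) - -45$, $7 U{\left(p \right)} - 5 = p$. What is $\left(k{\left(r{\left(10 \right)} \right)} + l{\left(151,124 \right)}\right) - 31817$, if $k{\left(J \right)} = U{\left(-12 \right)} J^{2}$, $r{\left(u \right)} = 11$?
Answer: $-31805$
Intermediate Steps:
$U{\left(p \right)} = \frac{5}{7} + \frac{p}{7}$
$l{\left(d,A \right)} = 9 + A$ ($l{\left(d,A \right)} = \left(A - 36\right) + 45 = \left(-36 + A\right) + 45 = 9 + A$)
$k{\left(J \right)} = - J^{2}$ ($k{\left(J \right)} = \left(\frac{5}{7} + \frac{1}{7} \left(-12\right)\right) J^{2} = \left(\frac{5}{7} - \frac{12}{7}\right) J^{2} = - J^{2}$)
$\left(k{\left(r{\left(10 \right)} \right)} + l{\left(151,124 \right)}\right) - 31817 = \left(- 11^{2} + \left(9 + 124\right)\right) - 31817 = \left(\left(-1\right) 121 + 133\right) - 31817 = \left(-121 + 133\right) - 31817 = 12 - 31817 = -31805$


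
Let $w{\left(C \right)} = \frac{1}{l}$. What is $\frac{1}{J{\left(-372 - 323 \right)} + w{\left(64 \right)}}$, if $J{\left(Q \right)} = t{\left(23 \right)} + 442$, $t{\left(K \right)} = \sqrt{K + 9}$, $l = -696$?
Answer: $\frac{214111176}{94621330849} - \frac{1937664 \sqrt{2}}{94621330849} \approx 0.0022339$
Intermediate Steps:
$t{\left(K \right)} = \sqrt{9 + K}$
$w{\left(C \right)} = - \frac{1}{696}$ ($w{\left(C \right)} = \frac{1}{-696} = - \frac{1}{696}$)
$J{\left(Q \right)} = 442 + 4 \sqrt{2}$ ($J{\left(Q \right)} = \sqrt{9 + 23} + 442 = \sqrt{32} + 442 = 4 \sqrt{2} + 442 = 442 + 4 \sqrt{2}$)
$\frac{1}{J{\left(-372 - 323 \right)} + w{\left(64 \right)}} = \frac{1}{\left(442 + 4 \sqrt{2}\right) - \frac{1}{696}} = \frac{1}{\frac{307631}{696} + 4 \sqrt{2}}$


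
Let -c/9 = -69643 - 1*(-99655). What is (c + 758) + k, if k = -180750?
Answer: -450100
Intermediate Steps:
c = -270108 (c = -9*(-69643 - 1*(-99655)) = -9*(-69643 + 99655) = -9*30012 = -270108)
(c + 758) + k = (-270108 + 758) - 180750 = -269350 - 180750 = -450100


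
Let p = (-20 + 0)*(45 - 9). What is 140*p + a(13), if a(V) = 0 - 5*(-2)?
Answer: -100790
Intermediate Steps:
p = -720 (p = -20*36 = -720)
a(V) = 10 (a(V) = 0 + 10 = 10)
140*p + a(13) = 140*(-720) + 10 = -100800 + 10 = -100790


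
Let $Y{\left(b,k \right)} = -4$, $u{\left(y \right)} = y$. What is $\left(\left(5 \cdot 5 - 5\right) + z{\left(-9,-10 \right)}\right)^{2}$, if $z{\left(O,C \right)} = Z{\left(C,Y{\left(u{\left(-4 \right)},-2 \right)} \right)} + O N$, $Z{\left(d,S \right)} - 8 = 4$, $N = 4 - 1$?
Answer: $25$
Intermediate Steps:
$N = 3$
$Z{\left(d,S \right)} = 12$ ($Z{\left(d,S \right)} = 8 + 4 = 12$)
$z{\left(O,C \right)} = 12 + 3 O$ ($z{\left(O,C \right)} = 12 + O 3 = 12 + 3 O$)
$\left(\left(5 \cdot 5 - 5\right) + z{\left(-9,-10 \right)}\right)^{2} = \left(\left(5 \cdot 5 - 5\right) + \left(12 + 3 \left(-9\right)\right)\right)^{2} = \left(\left(25 - 5\right) + \left(12 - 27\right)\right)^{2} = \left(20 - 15\right)^{2} = 5^{2} = 25$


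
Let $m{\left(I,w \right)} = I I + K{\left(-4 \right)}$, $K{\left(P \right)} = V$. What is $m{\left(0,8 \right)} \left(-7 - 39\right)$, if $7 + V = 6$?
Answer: $46$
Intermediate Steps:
$V = -1$ ($V = -7 + 6 = -1$)
$K{\left(P \right)} = -1$
$m{\left(I,w \right)} = -1 + I^{2}$ ($m{\left(I,w \right)} = I I - 1 = I^{2} - 1 = -1 + I^{2}$)
$m{\left(0,8 \right)} \left(-7 - 39\right) = \left(-1 + 0^{2}\right) \left(-7 - 39\right) = \left(-1 + 0\right) \left(-46\right) = \left(-1\right) \left(-46\right) = 46$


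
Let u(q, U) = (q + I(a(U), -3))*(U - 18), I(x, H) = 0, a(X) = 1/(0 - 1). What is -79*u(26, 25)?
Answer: -14378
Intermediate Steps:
a(X) = -1 (a(X) = 1/(-1) = -1)
u(q, U) = q*(-18 + U) (u(q, U) = (q + 0)*(U - 18) = q*(-18 + U))
-79*u(26, 25) = -2054*(-18 + 25) = -2054*7 = -79*182 = -14378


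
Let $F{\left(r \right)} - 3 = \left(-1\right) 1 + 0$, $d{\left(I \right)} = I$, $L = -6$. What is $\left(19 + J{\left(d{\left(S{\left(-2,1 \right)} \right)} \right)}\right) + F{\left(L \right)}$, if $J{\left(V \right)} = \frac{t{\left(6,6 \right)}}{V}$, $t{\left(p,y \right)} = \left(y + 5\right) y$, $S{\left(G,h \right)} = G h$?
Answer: $-12$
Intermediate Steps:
$t{\left(p,y \right)} = y \left(5 + y\right)$ ($t{\left(p,y \right)} = \left(5 + y\right) y = y \left(5 + y\right)$)
$J{\left(V \right)} = \frac{66}{V}$ ($J{\left(V \right)} = \frac{6 \left(5 + 6\right)}{V} = \frac{6 \cdot 11}{V} = \frac{66}{V}$)
$F{\left(r \right)} = 2$ ($F{\left(r \right)} = 3 + \left(\left(-1\right) 1 + 0\right) = 3 + \left(-1 + 0\right) = 3 - 1 = 2$)
$\left(19 + J{\left(d{\left(S{\left(-2,1 \right)} \right)} \right)}\right) + F{\left(L \right)} = \left(19 + \frac{66}{\left(-2\right) 1}\right) + 2 = \left(19 + \frac{66}{-2}\right) + 2 = \left(19 + 66 \left(- \frac{1}{2}\right)\right) + 2 = \left(19 - 33\right) + 2 = -14 + 2 = -12$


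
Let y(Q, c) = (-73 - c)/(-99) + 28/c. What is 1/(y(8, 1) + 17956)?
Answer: 99/1780490 ≈ 5.5603e-5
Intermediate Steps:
y(Q, c) = 73/99 + 28/c + c/99 (y(Q, c) = (-73 - c)*(-1/99) + 28/c = (73/99 + c/99) + 28/c = 73/99 + 28/c + c/99)
1/(y(8, 1) + 17956) = 1/((1/99)*(2772 + 1*(73 + 1))/1 + 17956) = 1/((1/99)*1*(2772 + 1*74) + 17956) = 1/((1/99)*1*(2772 + 74) + 17956) = 1/((1/99)*1*2846 + 17956) = 1/(2846/99 + 17956) = 1/(1780490/99) = 99/1780490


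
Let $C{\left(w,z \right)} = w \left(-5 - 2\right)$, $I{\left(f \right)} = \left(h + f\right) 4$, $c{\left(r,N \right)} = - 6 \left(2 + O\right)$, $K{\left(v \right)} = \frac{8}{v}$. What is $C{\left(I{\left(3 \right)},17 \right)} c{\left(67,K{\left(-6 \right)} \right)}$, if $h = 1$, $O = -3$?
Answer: $-672$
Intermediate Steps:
$c{\left(r,N \right)} = 6$ ($c{\left(r,N \right)} = - 6 \left(2 - 3\right) = \left(-6\right) \left(-1\right) = 6$)
$I{\left(f \right)} = 4 + 4 f$ ($I{\left(f \right)} = \left(1 + f\right) 4 = 4 + 4 f$)
$C{\left(w,z \right)} = - 7 w$ ($C{\left(w,z \right)} = w \left(-7\right) = - 7 w$)
$C{\left(I{\left(3 \right)},17 \right)} c{\left(67,K{\left(-6 \right)} \right)} = - 7 \left(4 + 4 \cdot 3\right) 6 = - 7 \left(4 + 12\right) 6 = \left(-7\right) 16 \cdot 6 = \left(-112\right) 6 = -672$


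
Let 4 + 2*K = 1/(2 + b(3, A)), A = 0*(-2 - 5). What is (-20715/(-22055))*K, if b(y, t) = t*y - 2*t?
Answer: -29001/17644 ≈ -1.6437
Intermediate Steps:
A = 0 (A = 0*(-7) = 0)
b(y, t) = -2*t + t*y
K = -7/4 (K = -2 + 1/(2*(2 + 0*(-2 + 3))) = -2 + 1/(2*(2 + 0*1)) = -2 + 1/(2*(2 + 0)) = -2 + (½)/2 = -2 + (½)*(½) = -2 + ¼ = -7/4 ≈ -1.7500)
(-20715/(-22055))*K = -20715/(-22055)*(-7/4) = -20715*(-1/22055)*(-7/4) = (4143/4411)*(-7/4) = -29001/17644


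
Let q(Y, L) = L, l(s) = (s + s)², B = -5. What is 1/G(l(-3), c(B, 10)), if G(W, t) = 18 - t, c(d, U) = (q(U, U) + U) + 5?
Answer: -⅐ ≈ -0.14286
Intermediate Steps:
l(s) = 4*s² (l(s) = (2*s)² = 4*s²)
c(d, U) = 5 + 2*U (c(d, U) = (U + U) + 5 = 2*U + 5 = 5 + 2*U)
1/G(l(-3), c(B, 10)) = 1/(18 - (5 + 2*10)) = 1/(18 - (5 + 20)) = 1/(18 - 1*25) = 1/(18 - 25) = 1/(-7) = -⅐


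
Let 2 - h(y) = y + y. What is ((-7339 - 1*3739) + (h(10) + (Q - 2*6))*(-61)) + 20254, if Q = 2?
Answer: 10884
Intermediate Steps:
h(y) = 2 - 2*y (h(y) = 2 - (y + y) = 2 - 2*y)
((-7339 - 1*3739) + (h(10) + (Q - 2*6))*(-61)) + 20254 = ((-7339 - 1*3739) + ((2 - 2*10) + (2 - 2*6))*(-61)) + 20254 = ((-7339 - 3739) + ((2 - 20) + (2 - 12))*(-61)) + 20254 = (-11078 + (-18 - 10)*(-61)) + 20254 = (-11078 - 28*(-61)) + 20254 = (-11078 + 1708) + 20254 = -9370 + 20254 = 10884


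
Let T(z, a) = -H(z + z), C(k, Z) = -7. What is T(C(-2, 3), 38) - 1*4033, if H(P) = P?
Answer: -4019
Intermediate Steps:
T(z, a) = -2*z (T(z, a) = -(z + z) = -2*z)
T(C(-2, 3), 38) - 1*4033 = -2*(-7) - 1*4033 = 14 - 4033 = -4019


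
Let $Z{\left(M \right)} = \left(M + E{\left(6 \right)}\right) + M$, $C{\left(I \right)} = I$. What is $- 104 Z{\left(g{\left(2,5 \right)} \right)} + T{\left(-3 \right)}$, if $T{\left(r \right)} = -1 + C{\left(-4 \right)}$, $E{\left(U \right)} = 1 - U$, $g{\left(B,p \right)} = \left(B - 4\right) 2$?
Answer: $1347$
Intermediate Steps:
$g{\left(B,p \right)} = -8 + 2 B$ ($g{\left(B,p \right)} = \left(-4 + B\right) 2 = -8 + 2 B$)
$T{\left(r \right)} = -5$ ($T{\left(r \right)} = -1 - 4 = -5$)
$Z{\left(M \right)} = -5 + 2 M$ ($Z{\left(M \right)} = \left(M + \left(1 - 6\right)\right) + M = \left(M - 5\right) + M = \left(-5 + M\right) + M = -5 + 2 M$)
$- 104 Z{\left(g{\left(2,5 \right)} \right)} + T{\left(-3 \right)} = - 104 \left(-5 + 2 \left(-8 + 2 \cdot 2\right)\right) - 5 = - 104 \left(-5 + 2 \left(-8 + 4\right)\right) - 5 = - 104 \left(-5 + 2 \left(-4\right)\right) - 5 = - 104 \left(-5 - 8\right) - 5 = \left(-104\right) \left(-13\right) - 5 = 1352 - 5 = 1347$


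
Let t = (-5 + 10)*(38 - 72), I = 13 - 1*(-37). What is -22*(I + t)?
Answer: 2640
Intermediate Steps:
I = 50 (I = 13 + 37 = 50)
t = -170 (t = 5*(-34) = -170)
-22*(I + t) = -22*(50 - 170) = -22*(-120) = 2640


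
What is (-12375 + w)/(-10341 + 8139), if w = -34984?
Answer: 47359/2202 ≈ 21.507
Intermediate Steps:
(-12375 + w)/(-10341 + 8139) = (-12375 - 34984)/(-10341 + 8139) = -47359/(-2202) = -47359*(-1/2202) = 47359/2202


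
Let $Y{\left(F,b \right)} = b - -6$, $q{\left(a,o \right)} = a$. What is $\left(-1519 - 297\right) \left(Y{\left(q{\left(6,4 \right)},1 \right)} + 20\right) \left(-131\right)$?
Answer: $6423192$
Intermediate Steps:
$Y{\left(F,b \right)} = 6 + b$ ($Y{\left(F,b \right)} = b + 6 = 6 + b$)
$\left(-1519 - 297\right) \left(Y{\left(q{\left(6,4 \right)},1 \right)} + 20\right) \left(-131\right) = \left(-1519 - 297\right) \left(\left(6 + 1\right) + 20\right) \left(-131\right) = - 1816 \left(7 + 20\right) \left(-131\right) = \left(-1816\right) 27 \left(-131\right) = \left(-49032\right) \left(-131\right) = 6423192$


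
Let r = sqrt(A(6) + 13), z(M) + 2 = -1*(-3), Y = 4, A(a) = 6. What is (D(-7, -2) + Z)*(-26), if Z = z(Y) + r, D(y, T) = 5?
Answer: -156 - 26*sqrt(19) ≈ -269.33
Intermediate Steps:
z(M) = 1 (z(M) = -2 - 1*(-3) = -2 + 3 = 1)
r = sqrt(19) (r = sqrt(6 + 13) = sqrt(19) ≈ 4.3589)
Z = 1 + sqrt(19) ≈ 5.3589
(D(-7, -2) + Z)*(-26) = (5 + (1 + sqrt(19)))*(-26) = (6 + sqrt(19))*(-26) = -156 - 26*sqrt(19)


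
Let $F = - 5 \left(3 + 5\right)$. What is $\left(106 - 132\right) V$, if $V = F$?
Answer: $1040$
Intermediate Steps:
$F = -40$ ($F = \left(-5\right) 8 = -40$)
$V = -40$
$\left(106 - 132\right) V = \left(106 - 132\right) \left(-40\right) = \left(-26\right) \left(-40\right) = 1040$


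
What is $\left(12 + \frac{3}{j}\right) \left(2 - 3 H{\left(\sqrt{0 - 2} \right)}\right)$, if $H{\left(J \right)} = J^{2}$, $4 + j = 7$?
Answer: $104$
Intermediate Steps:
$j = 3$ ($j = -4 + 7 = 3$)
$\left(12 + \frac{3}{j}\right) \left(2 - 3 H{\left(\sqrt{0 - 2} \right)}\right) = \left(12 + \frac{3}{3}\right) \left(2 - 3 \left(\sqrt{0 - 2}\right)^{2}\right) = \left(12 + 3 \cdot \frac{1}{3}\right) \left(2 - 3 \left(\sqrt{-2}\right)^{2}\right) = \left(12 + 1\right) \left(2 - 3 \left(i \sqrt{2}\right)^{2}\right) = 13 \left(2 - -6\right) = 13 \left(2 + 6\right) = 13 \cdot 8 = 104$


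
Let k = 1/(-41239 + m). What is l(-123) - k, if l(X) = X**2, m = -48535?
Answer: 1358190847/89774 ≈ 15129.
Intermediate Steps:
k = -1/89774 (k = 1/(-41239 - 48535) = 1/(-89774) = -1/89774 ≈ -1.1139e-5)
l(-123) - k = (-123)**2 - 1*(-1/89774) = 15129 + 1/89774 = 1358190847/89774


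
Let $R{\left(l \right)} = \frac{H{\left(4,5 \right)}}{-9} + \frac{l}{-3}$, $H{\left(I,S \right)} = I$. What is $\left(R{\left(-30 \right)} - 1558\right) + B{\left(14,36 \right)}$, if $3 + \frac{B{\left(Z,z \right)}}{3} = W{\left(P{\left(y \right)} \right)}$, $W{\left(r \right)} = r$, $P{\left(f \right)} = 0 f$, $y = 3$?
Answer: $- \frac{14017}{9} \approx -1557.4$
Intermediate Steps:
$P{\left(f \right)} = 0$
$R{\left(l \right)} = - \frac{4}{9} - \frac{l}{3}$ ($R{\left(l \right)} = \frac{4}{-9} + \frac{l}{-3} = 4 \left(- \frac{1}{9}\right) + l \left(- \frac{1}{3}\right) = - \frac{4}{9} - \frac{l}{3}$)
$B{\left(Z,z \right)} = -9$ ($B{\left(Z,z \right)} = -9 + 3 \cdot 0 = -9 + 0 = -9$)
$\left(R{\left(-30 \right)} - 1558\right) + B{\left(14,36 \right)} = \left(\left(- \frac{4}{9} - -10\right) - 1558\right) - 9 = \left(\left(- \frac{4}{9} + 10\right) - 1558\right) - 9 = \left(\frac{86}{9} - 1558\right) - 9 = - \frac{13936}{9} - 9 = - \frac{14017}{9}$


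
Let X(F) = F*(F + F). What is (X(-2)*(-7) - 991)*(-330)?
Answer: 345510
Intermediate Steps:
X(F) = 2*F² (X(F) = F*(2*F) = 2*F²)
(X(-2)*(-7) - 991)*(-330) = ((2*(-2)²)*(-7) - 991)*(-330) = ((2*4)*(-7) - 991)*(-330) = (8*(-7) - 991)*(-330) = (-56 - 991)*(-330) = -1047*(-330) = 345510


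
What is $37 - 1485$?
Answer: $-1448$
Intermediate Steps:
$37 - 1485 = -1448$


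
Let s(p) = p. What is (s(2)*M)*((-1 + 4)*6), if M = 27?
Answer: 972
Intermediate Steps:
(s(2)*M)*((-1 + 4)*6) = (2*27)*((-1 + 4)*6) = 54*(3*6) = 54*18 = 972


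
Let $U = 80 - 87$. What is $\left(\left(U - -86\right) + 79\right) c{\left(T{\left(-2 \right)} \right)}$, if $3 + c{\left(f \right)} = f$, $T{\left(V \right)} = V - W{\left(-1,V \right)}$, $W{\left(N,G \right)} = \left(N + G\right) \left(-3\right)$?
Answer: $-2212$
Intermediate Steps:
$W{\left(N,G \right)} = - 3 G - 3 N$ ($W{\left(N,G \right)} = \left(G + N\right) \left(-3\right) = - 3 G - 3 N$)
$T{\left(V \right)} = -3 + 4 V$ ($T{\left(V \right)} = V - \left(- 3 V - -3\right) = V - \left(- 3 V + 3\right) = V - \left(3 - 3 V\right) = V + \left(-3 + 3 V\right) = -3 + 4 V$)
$c{\left(f \right)} = -3 + f$
$U = -7$
$\left(\left(U - -86\right) + 79\right) c{\left(T{\left(-2 \right)} \right)} = \left(\left(-7 - -86\right) + 79\right) \left(-3 + \left(-3 + 4 \left(-2\right)\right)\right) = \left(\left(-7 + 86\right) + 79\right) \left(-3 - 11\right) = \left(79 + 79\right) \left(-3 - 11\right) = 158 \left(-14\right) = -2212$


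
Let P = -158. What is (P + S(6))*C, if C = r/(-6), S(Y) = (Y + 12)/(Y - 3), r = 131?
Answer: 9956/3 ≈ 3318.7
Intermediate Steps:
S(Y) = (12 + Y)/(-3 + Y)
C = -131/6 (C = 131/(-6) = 131*(-⅙) = -131/6 ≈ -21.833)
(P + S(6))*C = (-158 + (12 + 6)/(-3 + 6))*(-131/6) = (-158 + 18/3)*(-131/6) = (-158 + (⅓)*18)*(-131/6) = (-158 + 6)*(-131/6) = -152*(-131/6) = 9956/3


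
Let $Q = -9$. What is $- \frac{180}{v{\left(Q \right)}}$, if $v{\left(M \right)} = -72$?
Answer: $\frac{5}{2} \approx 2.5$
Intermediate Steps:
$- \frac{180}{v{\left(Q \right)}} = - \frac{180}{-72} = \left(-180\right) \left(- \frac{1}{72}\right) = \frac{5}{2}$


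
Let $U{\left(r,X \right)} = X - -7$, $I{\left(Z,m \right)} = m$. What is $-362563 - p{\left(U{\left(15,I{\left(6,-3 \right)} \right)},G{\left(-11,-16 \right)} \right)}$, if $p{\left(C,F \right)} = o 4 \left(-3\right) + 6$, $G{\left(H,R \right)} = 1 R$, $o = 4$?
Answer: $-362521$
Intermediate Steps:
$G{\left(H,R \right)} = R$
$U{\left(r,X \right)} = 7 + X$ ($U{\left(r,X \right)} = X + 7 = 7 + X$)
$p{\left(C,F \right)} = -42$ ($p{\left(C,F \right)} = 4 \cdot 4 \left(-3\right) + 6 = 16 \left(-3\right) + 6 = -48 + 6 = -42$)
$-362563 - p{\left(U{\left(15,I{\left(6,-3 \right)} \right)},G{\left(-11,-16 \right)} \right)} = -362563 - -42 = -362563 + 42 = -362521$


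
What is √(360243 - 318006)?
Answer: 57*√13 ≈ 205.52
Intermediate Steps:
√(360243 - 318006) = √42237 = 57*√13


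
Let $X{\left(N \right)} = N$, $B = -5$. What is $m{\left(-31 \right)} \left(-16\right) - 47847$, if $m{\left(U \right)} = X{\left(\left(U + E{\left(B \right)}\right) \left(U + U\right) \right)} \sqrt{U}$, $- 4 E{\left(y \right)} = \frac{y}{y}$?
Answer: $-47847 - 31000 i \sqrt{31} \approx -47847.0 - 1.726 \cdot 10^{5} i$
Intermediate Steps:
$E{\left(y \right)} = - \frac{1}{4}$ ($E{\left(y \right)} = - \frac{y \frac{1}{y}}{4} = \left(- \frac{1}{4}\right) 1 = - \frac{1}{4}$)
$m{\left(U \right)} = 2 U^{\frac{3}{2}} \left(- \frac{1}{4} + U\right)$ ($m{\left(U \right)} = \left(U - \frac{1}{4}\right) \left(U + U\right) \sqrt{U} = \left(- \frac{1}{4} + U\right) 2 U \sqrt{U} = 2 U \left(- \frac{1}{4} + U\right) \sqrt{U} = 2 U^{\frac{3}{2}} \left(- \frac{1}{4} + U\right)$)
$m{\left(-31 \right)} \left(-16\right) - 47847 = \frac{\left(-31\right)^{\frac{3}{2}} \left(-1 + 4 \left(-31\right)\right)}{2} \left(-16\right) - 47847 = \frac{- 31 i \sqrt{31} \left(-1 - 124\right)}{2} \left(-16\right) - 47847 = \frac{1}{2} \left(- 31 i \sqrt{31}\right) \left(-125\right) \left(-16\right) - 47847 = \frac{3875 i \sqrt{31}}{2} \left(-16\right) - 47847 = - 31000 i \sqrt{31} - 47847 = -47847 - 31000 i \sqrt{31}$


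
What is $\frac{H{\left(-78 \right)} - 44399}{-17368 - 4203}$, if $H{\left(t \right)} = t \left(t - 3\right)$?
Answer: $\frac{38081}{21571} \approx 1.7654$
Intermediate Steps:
$H{\left(t \right)} = t \left(-3 + t\right)$
$\frac{H{\left(-78 \right)} - 44399}{-17368 - 4203} = \frac{- 78 \left(-3 - 78\right) - 44399}{-17368 - 4203} = \frac{\left(-78\right) \left(-81\right) - 44399}{-21571} = \left(6318 - 44399\right) \left(- \frac{1}{21571}\right) = \left(-38081\right) \left(- \frac{1}{21571}\right) = \frac{38081}{21571}$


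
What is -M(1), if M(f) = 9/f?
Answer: -9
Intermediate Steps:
-M(1) = -9/1 = -9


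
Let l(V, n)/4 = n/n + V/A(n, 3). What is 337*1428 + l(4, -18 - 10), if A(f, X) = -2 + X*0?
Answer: 481232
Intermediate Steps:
A(f, X) = -2 (A(f, X) = -2 + 0 = -2)
l(V, n) = 4 - 2*V (l(V, n) = 4*(n/n + V/(-2)) = 4*(1 + V*(-½)) = 4*(1 - V/2) = 4 - 2*V)
337*1428 + l(4, -18 - 10) = 337*1428 + (4 - 2*4) = 481236 + (4 - 8) = 481236 - 4 = 481232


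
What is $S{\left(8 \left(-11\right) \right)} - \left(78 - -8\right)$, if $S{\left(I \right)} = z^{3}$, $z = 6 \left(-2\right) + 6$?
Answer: $-302$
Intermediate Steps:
$z = -6$ ($z = -12 + 6 = -6$)
$S{\left(I \right)} = -216$ ($S{\left(I \right)} = \left(-6\right)^{3} = -216$)
$S{\left(8 \left(-11\right) \right)} - \left(78 - -8\right) = -216 - \left(78 - -8\right) = -216 - \left(78 + 8\right) = -216 - 86 = -302$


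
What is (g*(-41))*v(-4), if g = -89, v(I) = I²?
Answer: 58384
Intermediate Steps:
(g*(-41))*v(-4) = -89*(-41)*(-4)² = 3649*16 = 58384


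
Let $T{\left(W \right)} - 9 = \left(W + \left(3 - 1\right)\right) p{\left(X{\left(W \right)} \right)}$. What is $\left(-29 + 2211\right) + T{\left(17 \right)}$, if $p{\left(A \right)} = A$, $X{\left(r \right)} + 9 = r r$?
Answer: $7511$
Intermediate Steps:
$X{\left(r \right)} = -9 + r^{2}$ ($X{\left(r \right)} = -9 + r r = -9 + r^{2}$)
$T{\left(W \right)} = 9 + \left(-9 + W^{2}\right) \left(2 + W\right)$ ($T{\left(W \right)} = 9 + \left(W + \left(3 - 1\right)\right) \left(-9 + W^{2}\right) = 9 + \left(W + 2\right) \left(-9 + W^{2}\right) = 9 + \left(2 + W\right) \left(-9 + W^{2}\right) = 9 + \left(-9 + W^{2}\right) \left(2 + W\right)$)
$\left(-29 + 2211\right) + T{\left(17 \right)} = \left(-29 + 2211\right) + \left(-9 + 2 \cdot 17^{2} + 17 \left(-9 + 17^{2}\right)\right) = 2182 + \left(-9 + 2 \cdot 289 + 17 \left(-9 + 289\right)\right) = 2182 + \left(-9 + 578 + 17 \cdot 280\right) = 2182 + \left(-9 + 578 + 4760\right) = 2182 + 5329 = 7511$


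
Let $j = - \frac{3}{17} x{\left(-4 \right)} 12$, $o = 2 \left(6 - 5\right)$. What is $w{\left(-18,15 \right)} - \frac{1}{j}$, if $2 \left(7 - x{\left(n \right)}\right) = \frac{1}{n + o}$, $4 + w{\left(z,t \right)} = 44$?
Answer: $\frac{10457}{261} \approx 40.065$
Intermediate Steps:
$w{\left(z,t \right)} = 40$ ($w{\left(z,t \right)} = -4 + 44 = 40$)
$o = 2$ ($o = 2 \cdot 1 = 2$)
$x{\left(n \right)} = 7 - \frac{1}{2 \left(2 + n\right)}$ ($x{\left(n \right)} = 7 - \frac{1}{2 \left(n + 2\right)} = 7 - \frac{1}{2 \left(2 + n\right)}$)
$j = - \frac{261}{17}$ ($j = - \frac{3}{17} \frac{27 + 14 \left(-4\right)}{2 \left(2 - 4\right)} 12 = \left(-3\right) \frac{1}{17} \frac{27 - 56}{2 \left(-2\right)} 12 = - \frac{3 \cdot \frac{1}{2} \left(- \frac{1}{2}\right) \left(-29\right)}{17} \cdot 12 = \left(- \frac{3}{17}\right) \frac{29}{4} \cdot 12 = \left(- \frac{87}{68}\right) 12 = - \frac{261}{17} \approx -15.353$)
$w{\left(-18,15 \right)} - \frac{1}{j} = 40 - \frac{1}{- \frac{261}{17}} = 40 - - \frac{17}{261} = 40 + \frac{17}{261} = \frac{10457}{261}$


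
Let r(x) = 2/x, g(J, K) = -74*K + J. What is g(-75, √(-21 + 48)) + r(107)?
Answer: -8023/107 - 222*√3 ≈ -459.50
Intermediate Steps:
g(J, K) = J - 74*K
g(-75, √(-21 + 48)) + r(107) = (-75 - 74*√(-21 + 48)) + 2/107 = (-75 - 222*√3) + 2*(1/107) = (-75 - 222*√3) + 2/107 = -8023/107 - 222*√3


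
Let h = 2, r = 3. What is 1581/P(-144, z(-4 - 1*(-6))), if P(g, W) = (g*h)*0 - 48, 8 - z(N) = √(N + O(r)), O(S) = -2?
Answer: -527/16 ≈ -32.938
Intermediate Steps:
z(N) = 8 - √(-2 + N) (z(N) = 8 - √(N - 2) = 8 - √(-2 + N))
P(g, W) = -48 (P(g, W) = (g*2)*0 - 48 = (2*g)*0 - 48 = 0 - 48 = -48)
1581/P(-144, z(-4 - 1*(-6))) = 1581/(-48) = 1581*(-1/48) = -527/16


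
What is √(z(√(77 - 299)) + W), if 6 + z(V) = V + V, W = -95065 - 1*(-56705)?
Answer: √(-38366 + 2*I*√222) ≈ 0.0761 + 195.87*I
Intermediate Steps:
W = -38360 (W = -95065 + 56705 = -38360)
z(V) = -6 + 2*V (z(V) = -6 + (V + V) = -6 + 2*V)
√(z(√(77 - 299)) + W) = √((-6 + 2*√(77 - 299)) - 38360) = √((-6 + 2*√(-222)) - 38360) = √((-6 + 2*(I*√222)) - 38360) = √((-6 + 2*I*√222) - 38360) = √(-38366 + 2*I*√222)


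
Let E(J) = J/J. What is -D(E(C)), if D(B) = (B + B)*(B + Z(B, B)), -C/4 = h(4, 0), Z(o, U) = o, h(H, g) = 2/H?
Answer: -4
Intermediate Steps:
C = -2 (C = -8/4 = -4*½ = -2)
E(J) = 1
D(B) = 4*B² (D(B) = (B + B)*(B + B) = (2*B)*(2*B) = 4*B²)
-D(E(C)) = -4*1² = -4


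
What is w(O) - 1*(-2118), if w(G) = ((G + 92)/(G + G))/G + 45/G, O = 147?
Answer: 91549193/43218 ≈ 2118.3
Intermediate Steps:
w(G) = 45/G + (92 + G)/(2*G**2) (w(G) = ((92 + G)/((2*G)))/G + 45/G = ((92 + G)*(1/(2*G)))/G + 45/G = ((92 + G)/(2*G))/G + 45/G = (92 + G)/(2*G**2) + 45/G = 45/G + (92 + G)/(2*G**2))
w(O) - 1*(-2118) = (1/2)*(92 + 91*147)/147**2 - 1*(-2118) = (1/2)*(1/21609)*(92 + 13377) + 2118 = (1/2)*(1/21609)*13469 + 2118 = 13469/43218 + 2118 = 91549193/43218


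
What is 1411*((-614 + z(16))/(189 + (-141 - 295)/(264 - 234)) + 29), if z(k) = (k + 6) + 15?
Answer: 94872818/2617 ≈ 36253.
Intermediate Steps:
z(k) = 21 + k (z(k) = (6 + k) + 15 = 21 + k)
1411*((-614 + z(16))/(189 + (-141 - 295)/(264 - 234)) + 29) = 1411*((-614 + (21 + 16))/(189 + (-141 - 295)/(264 - 234)) + 29) = 1411*((-614 + 37)/(189 - 436/30) + 29) = 1411*(-577/(189 - 436*1/30) + 29) = 1411*(-577/(189 - 218/15) + 29) = 1411*(-577/2617/15 + 29) = 1411*(-577*15/2617 + 29) = 1411*(-8655/2617 + 29) = 1411*(67238/2617) = 94872818/2617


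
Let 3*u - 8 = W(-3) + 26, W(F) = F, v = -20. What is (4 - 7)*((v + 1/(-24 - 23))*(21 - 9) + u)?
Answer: 32419/47 ≈ 689.77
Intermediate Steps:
u = 31/3 (u = 8/3 + (-3 + 26)/3 = 8/3 + (⅓)*23 = 8/3 + 23/3 = 31/3 ≈ 10.333)
(4 - 7)*((v + 1/(-24 - 23))*(21 - 9) + u) = (4 - 7)*((-20 + 1/(-24 - 23))*(21 - 9) + 31/3) = -3*((-20 + 1/(-47))*12 + 31/3) = -3*((-20 - 1/47)*12 + 31/3) = -3*(-941/47*12 + 31/3) = -3*(-11292/47 + 31/3) = -3*(-32419/141) = 32419/47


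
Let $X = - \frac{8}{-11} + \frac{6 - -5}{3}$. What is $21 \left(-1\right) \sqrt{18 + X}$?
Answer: $- \frac{7 \sqrt{24387}}{11} \approx -99.377$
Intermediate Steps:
$X = \frac{145}{33}$ ($X = \left(-8\right) \left(- \frac{1}{11}\right) + \left(6 + 5\right) \frac{1}{3} = \frac{8}{11} + 11 \cdot \frac{1}{3} = \frac{8}{11} + \frac{11}{3} = \frac{145}{33} \approx 4.3939$)
$21 \left(-1\right) \sqrt{18 + X} = 21 \left(-1\right) \sqrt{18 + \frac{145}{33}} = - 21 \sqrt{\frac{739}{33}} = - 21 \frac{\sqrt{24387}}{33} = - \frac{7 \sqrt{24387}}{11}$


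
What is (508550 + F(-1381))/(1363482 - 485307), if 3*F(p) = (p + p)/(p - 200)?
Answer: 2412055412/4165184025 ≈ 0.57910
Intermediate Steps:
F(p) = 2*p/(3*(-200 + p)) (F(p) = ((p + p)/(p - 200))/3 = ((2*p)/(-200 + p))/3 = (2*p/(-200 + p))/3 = 2*p/(3*(-200 + p)))
(508550 + F(-1381))/(1363482 - 485307) = (508550 + (⅔)*(-1381)/(-200 - 1381))/(1363482 - 485307) = (508550 + (⅔)*(-1381)/(-1581))/878175 = (508550 + (⅔)*(-1381)*(-1/1581))*(1/878175) = (508550 + 2762/4743)*(1/878175) = (2412055412/4743)*(1/878175) = 2412055412/4165184025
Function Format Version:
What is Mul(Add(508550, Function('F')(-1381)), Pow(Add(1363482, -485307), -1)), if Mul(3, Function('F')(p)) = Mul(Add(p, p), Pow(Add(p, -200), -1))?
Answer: Rational(2412055412, 4165184025) ≈ 0.57910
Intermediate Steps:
Function('F')(p) = Mul(Rational(2, 3), p, Pow(Add(-200, p), -1)) (Function('F')(p) = Mul(Rational(1, 3), Mul(Add(p, p), Pow(Add(p, -200), -1))) = Mul(Rational(1, 3), Mul(Mul(2, p), Pow(Add(-200, p), -1))) = Mul(Rational(1, 3), Mul(2, p, Pow(Add(-200, p), -1))) = Mul(Rational(2, 3), p, Pow(Add(-200, p), -1)))
Mul(Add(508550, Function('F')(-1381)), Pow(Add(1363482, -485307), -1)) = Mul(Add(508550, Mul(Rational(2, 3), -1381, Pow(Add(-200, -1381), -1))), Pow(Add(1363482, -485307), -1)) = Mul(Add(508550, Mul(Rational(2, 3), -1381, Pow(-1581, -1))), Pow(878175, -1)) = Mul(Add(508550, Mul(Rational(2, 3), -1381, Rational(-1, 1581))), Rational(1, 878175)) = Mul(Add(508550, Rational(2762, 4743)), Rational(1, 878175)) = Mul(Rational(2412055412, 4743), Rational(1, 878175)) = Rational(2412055412, 4165184025)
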